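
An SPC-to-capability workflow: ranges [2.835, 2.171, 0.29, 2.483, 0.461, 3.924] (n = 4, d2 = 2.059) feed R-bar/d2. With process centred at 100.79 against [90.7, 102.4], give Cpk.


R_bar = (2.835 + 2.171 + 0.29 + 2.483 + 0.461 + 3.924) / 6 = 2.0273333
sigma = R_bar / d2 = 2.0273333 / 2.059 = 0.98462035
Cp = (USL - LSL)/(6*sigma) = (102.4 - 90.7)/(6*0.98462035) = 1.9805
Cpu = (102.4 - 100.79)/(3*0.98462035) = 0.5450
Cpl = (100.79 - 90.7)/(3*0.98462035) = 3.4159
Cpk = min(Cpu, Cpl) = 0.5450

0.5450


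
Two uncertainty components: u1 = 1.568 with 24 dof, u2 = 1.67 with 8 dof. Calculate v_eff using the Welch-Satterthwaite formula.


uc = sqrt(u1^2 + u2^2) = sqrt(1.568^2 + 1.67^2) = 2.2907475
v_eff = uc^4 / (u1^4/v1 + u2^4/v2)
= 2.2907475^4 / (1.568^4/24 + 1.67^4/8)
= 27.536509 / 1.2241134
v_eff = 22.4951

22.4951


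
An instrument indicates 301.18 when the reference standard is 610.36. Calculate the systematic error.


Systematic error = measured - true
= 301.18 - 610.36
= -309.1800

-309.1800


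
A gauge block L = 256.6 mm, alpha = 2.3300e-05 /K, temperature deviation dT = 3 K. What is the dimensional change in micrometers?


dL = L * alpha * dT
= 256.6 * 2.3300e-05 * 3
= 0.0179363 mm
dL_um = 0.0179363 * 1000 = 17.9363 um

17.9363


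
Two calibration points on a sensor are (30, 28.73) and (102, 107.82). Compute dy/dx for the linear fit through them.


slope = (y2 - y1) / (x2 - x1)
= (107.82 - 28.73) / (102 - 30)
= 79.0900 / 72
= 1.0985

1.0985


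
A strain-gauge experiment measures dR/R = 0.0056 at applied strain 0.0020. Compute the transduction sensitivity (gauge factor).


GF = (dR/R) / epsilon
= 0.0056 / 0.0020
= 2.8000

2.8000


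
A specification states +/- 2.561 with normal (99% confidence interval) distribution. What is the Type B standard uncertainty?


u_B = half_width / 2.576
u_B = 2.561 / 2.576
u_B = 0.9942

0.9942


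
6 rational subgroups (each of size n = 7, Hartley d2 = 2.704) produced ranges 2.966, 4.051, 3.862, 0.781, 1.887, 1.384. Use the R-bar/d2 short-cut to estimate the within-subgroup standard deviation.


R_bar = (2.966 + 4.051 + 3.862 + 0.781 + 1.887 + 1.384) / 6
R_bar = 14.931 / 6 = 2.4885
sigma_hat = R_bar / d2 = 2.4885 / 2.704 = 0.9203

0.9203


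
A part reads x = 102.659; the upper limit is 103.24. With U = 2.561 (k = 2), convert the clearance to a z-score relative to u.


u = U / k = 2.561 / 2 = 1.2805
margin = |USL - x| = |103.24 - 102.659| = 0.581
z = margin / u = 0.581 / 1.2805
z = 0.4537

0.4537


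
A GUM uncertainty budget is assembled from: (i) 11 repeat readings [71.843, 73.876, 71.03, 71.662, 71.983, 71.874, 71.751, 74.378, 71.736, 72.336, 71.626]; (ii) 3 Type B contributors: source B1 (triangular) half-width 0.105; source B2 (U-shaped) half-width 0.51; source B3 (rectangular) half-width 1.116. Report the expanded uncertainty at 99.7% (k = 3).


mean = (71.843 + 73.876 + 71.03 + 71.662 + 71.983 + 71.874 + 71.751 + 74.378 + 71.736 + 72.336 + 71.626) / 11 = 72.19045455
s = sqrt(sum((x - mean)^2)/(n-1)) = 1.0127035
u_A = s / sqrt(n) = 1.0127035 / sqrt(11) = 0.30534159
u_B1 = 0.105 / sqrt(6) = 0.04286607
u_B2 = 0.51 / sqrt(2) = 0.36062446
u_B3 = 1.116 / sqrt(3) = 0.6443229
uc = sqrt(0.30534159^2 + 0.04286607^2 + 0.36062446^2 + 0.6443229^2) = 0.8001706
U = k * uc = 3 * 0.8001706
U = 2.4005

2.4005


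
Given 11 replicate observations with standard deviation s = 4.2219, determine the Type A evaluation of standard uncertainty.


u_A = s / sqrt(n)
u_A = 4.2219 / sqrt(11)
u_A = 4.2219 / 3.3166248
u_A = 1.2730

1.2730


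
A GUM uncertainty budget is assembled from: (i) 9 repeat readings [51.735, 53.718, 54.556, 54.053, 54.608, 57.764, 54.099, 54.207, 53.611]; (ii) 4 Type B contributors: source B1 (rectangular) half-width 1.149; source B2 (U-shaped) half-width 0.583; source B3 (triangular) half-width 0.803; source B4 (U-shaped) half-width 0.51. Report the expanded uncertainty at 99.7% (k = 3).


mean = (51.735 + 53.718 + 54.556 + 54.053 + 54.608 + 57.764 + 54.099 + 54.207 + 53.611) / 9 = 54.26122222
s = sqrt(sum((x - mean)^2)/(n-1)) = 1.5671986
u_A = s / sqrt(n) = 1.5671986 / sqrt(9) = 0.52239953
u_B1 = 1.149 / sqrt(3) = 0.66337546
u_B2 = 0.583 / sqrt(2) = 0.41224325
u_B3 = 0.803 / sqrt(6) = 0.32782338
u_B4 = 0.51 / sqrt(2) = 0.36062446
uc = sqrt(0.52239953^2 + 0.66337546^2 + 0.41224325^2 + 0.32782338^2 + 0.36062446^2) = 1.0585041
U = k * uc = 3 * 1.0585041
U = 3.1755

3.1755


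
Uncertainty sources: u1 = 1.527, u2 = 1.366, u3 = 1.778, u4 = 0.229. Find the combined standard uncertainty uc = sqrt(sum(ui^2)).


uc = sqrt(1.527^2 + 1.366^2 + 1.778^2 + 0.229^2)
uc = sqrt(7.41141)
uc = 2.7224

2.7224


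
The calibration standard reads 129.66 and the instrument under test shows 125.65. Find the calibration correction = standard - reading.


Correction = standard - reading
= 129.66 - 125.65
= 4.0100

4.0100


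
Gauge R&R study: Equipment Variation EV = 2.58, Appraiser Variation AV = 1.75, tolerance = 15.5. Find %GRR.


GRR = sqrt(EV^2 + AV^2) = sqrt(2.58^2 + 1.75^2) = 3.117515
%GRR = GRR / tol * 100 = 3.117515 / 15.5 * 100
%GRR = 20.1130

20.1130


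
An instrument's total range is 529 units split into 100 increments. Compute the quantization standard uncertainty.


resolution = range / divisions
resolution = 529 / 100 = 5.29
u_res = resolution / (2*sqrt(3))
u_res = 5.29 / 3.4641016
u_res = 1.5271

1.5271


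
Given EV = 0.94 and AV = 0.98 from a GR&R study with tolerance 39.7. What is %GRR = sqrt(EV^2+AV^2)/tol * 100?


GRR = sqrt(EV^2 + AV^2) = sqrt(0.94^2 + 0.98^2) = 1.3579396
%GRR = GRR / tol * 100 = 1.3579396 / 39.7 * 100
%GRR = 3.4205

3.4205


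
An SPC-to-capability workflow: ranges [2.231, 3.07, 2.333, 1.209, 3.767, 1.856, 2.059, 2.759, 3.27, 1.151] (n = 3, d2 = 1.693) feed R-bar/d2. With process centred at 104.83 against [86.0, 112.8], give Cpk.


R_bar = (2.231 + 3.07 + 2.333 + 1.209 + 3.767 + 1.856 + 2.059 + 2.759 + 3.27 + 1.151) / 10 = 2.3705
sigma = R_bar / d2 = 2.3705 / 1.693 = 1.4001772
Cp = (USL - LSL)/(6*sigma) = (112.8 - 86.0)/(6*1.4001772) = 3.1901
Cpu = (112.8 - 104.83)/(3*1.4001772) = 1.8974
Cpl = (104.83 - 86.0)/(3*1.4001772) = 4.4828
Cpk = min(Cpu, Cpl) = 1.8974

1.8974


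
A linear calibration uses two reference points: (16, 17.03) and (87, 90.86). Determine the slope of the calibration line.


slope = (y2 - y1) / (x2 - x1)
= (90.86 - 17.03) / (87 - 16)
= 73.8300 / 71
= 1.0399

1.0399


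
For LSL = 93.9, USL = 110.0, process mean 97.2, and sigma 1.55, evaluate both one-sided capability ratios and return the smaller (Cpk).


Cpu = (USL - mean) / (3*sigma) = (110.0 - 97.2) / (3*1.55) = 2.7527
Cpl = (mean - LSL) / (3*sigma) = (97.2 - 93.9) / (3*1.55) = 0.7097
Cpk = min(Cpu, Cpl) = 0.7097

0.7097


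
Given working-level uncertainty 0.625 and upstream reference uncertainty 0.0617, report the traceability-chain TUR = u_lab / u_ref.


TUR = u_lab / u_ref
= 0.625 / 0.0617
= 10.1297

10.1297


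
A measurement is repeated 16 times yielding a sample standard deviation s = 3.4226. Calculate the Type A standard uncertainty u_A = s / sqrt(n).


u_A = s / sqrt(n)
u_A = 3.4226 / sqrt(16)
u_A = 3.4226 / 4
u_A = 0.8557

0.8557


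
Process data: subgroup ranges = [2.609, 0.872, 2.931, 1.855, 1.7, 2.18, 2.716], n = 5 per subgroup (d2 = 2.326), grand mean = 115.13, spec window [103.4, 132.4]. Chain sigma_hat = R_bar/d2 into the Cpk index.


R_bar = (2.609 + 0.872 + 2.931 + 1.855 + 1.7 + 2.18 + 2.716) / 7 = 2.1232857
sigma = R_bar / d2 = 2.1232857 / 2.326 = 0.91284854
Cp = (USL - LSL)/(6*sigma) = (132.4 - 103.4)/(6*0.91284854) = 5.2948
Cpu = (132.4 - 115.13)/(3*0.91284854) = 6.3063
Cpl = (115.13 - 103.4)/(3*0.91284854) = 4.2833
Cpk = min(Cpu, Cpl) = 4.2833

4.2833


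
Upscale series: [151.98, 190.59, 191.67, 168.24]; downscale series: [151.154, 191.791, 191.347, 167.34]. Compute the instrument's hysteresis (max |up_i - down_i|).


|151.98 - 151.154| = 0.8260
|190.59 - 191.791| = 1.2010
|191.67 - 191.347| = 0.3230
|168.24 - 167.34| = 0.9000
hysteresis = max(diffs) = 1.2010

1.2010


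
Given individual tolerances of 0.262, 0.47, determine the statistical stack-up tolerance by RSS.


RSS = sqrt(0.262^2 + 0.47^2)
= sqrt(0.289544)
= 0.5381

0.5381


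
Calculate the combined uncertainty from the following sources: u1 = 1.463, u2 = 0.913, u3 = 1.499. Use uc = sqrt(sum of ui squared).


uc = sqrt(1.463^2 + 0.913^2 + 1.499^2)
uc = sqrt(5.220939)
uc = 2.2849

2.2849


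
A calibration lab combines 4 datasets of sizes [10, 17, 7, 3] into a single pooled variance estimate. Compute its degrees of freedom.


nu = sum_i (n_i - 1)
nu = ((10 - 1) + (17 - 1) + (7 - 1) + (3 - 1))
nu = 9 + 16 + 6 + 2
nu = 33

33


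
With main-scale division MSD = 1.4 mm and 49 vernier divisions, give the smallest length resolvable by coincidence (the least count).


LC = MSD / n_div
= 1.4 / 49
= 0.0286

0.0286


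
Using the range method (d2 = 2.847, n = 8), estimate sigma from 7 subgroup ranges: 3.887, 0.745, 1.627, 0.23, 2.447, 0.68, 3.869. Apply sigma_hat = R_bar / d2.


R_bar = (3.887 + 0.745 + 1.627 + 0.23 + 2.447 + 0.68 + 3.869) / 7
R_bar = 13.485 / 7 = 1.9264286
sigma_hat = R_bar / d2 = 1.9264286 / 2.847 = 0.6767

0.6767


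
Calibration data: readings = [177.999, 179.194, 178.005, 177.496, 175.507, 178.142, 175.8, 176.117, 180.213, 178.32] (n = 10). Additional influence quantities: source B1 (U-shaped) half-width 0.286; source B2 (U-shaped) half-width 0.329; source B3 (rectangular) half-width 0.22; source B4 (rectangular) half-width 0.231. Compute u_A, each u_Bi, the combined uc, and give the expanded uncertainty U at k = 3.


mean = (177.999 + 179.194 + 178.005 + 177.496 + 175.507 + 178.142 + 175.8 + 176.117 + 180.213 + 178.32) / 10 = 177.6793
s = sqrt(sum((x - mean)^2)/(n-1)) = 1.5008096
u_A = s / sqrt(n) = 1.5008096 / sqrt(10) = 0.47459767
u_B1 = 0.286 / sqrt(2) = 0.20223254
u_B2 = 0.329 / sqrt(2) = 0.23263813
u_B3 = 0.22 / sqrt(3) = 0.12701706
u_B4 = 0.231 / sqrt(3) = 0.13336791
uc = sqrt(0.47459767^2 + 0.20223254^2 + 0.23263813^2 + 0.12701706^2 + 0.13336791^2) = 0.59513173
U = k * uc = 3 * 0.59513173
U = 1.7854

1.7854


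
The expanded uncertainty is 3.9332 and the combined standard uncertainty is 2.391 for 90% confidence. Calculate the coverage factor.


k = U / uc
k = 3.9332 / 2.391
k = 1.645

1.645


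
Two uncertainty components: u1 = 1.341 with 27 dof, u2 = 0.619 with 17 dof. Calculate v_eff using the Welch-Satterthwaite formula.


uc = sqrt(u1^2 + u2^2) = sqrt(1.341^2 + 0.619^2) = 1.4769705
v_eff = uc^4 / (u1^4/v1 + u2^4/v2)
= 1.4769705^4 / (1.341^4/27 + 0.619^4/17)
= 4.7586886 / 0.12840693
v_eff = 37.0594

37.0594


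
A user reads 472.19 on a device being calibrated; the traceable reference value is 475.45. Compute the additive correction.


Correction = standard - reading
= 475.45 - 472.19
= 3.2600

3.2600


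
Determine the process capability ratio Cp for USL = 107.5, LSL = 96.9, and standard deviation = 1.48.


Cp = (USL - LSL) / (6 * sigma)
= (107.5 - 96.9) / (6 * 1.48)
= 10.6000 / 8.8800
= 1.1937

1.1937


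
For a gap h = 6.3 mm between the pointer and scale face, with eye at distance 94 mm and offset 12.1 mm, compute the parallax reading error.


error = h * offset / d
= 6.3 * 12.1 / 94
= 0.8110

0.8110


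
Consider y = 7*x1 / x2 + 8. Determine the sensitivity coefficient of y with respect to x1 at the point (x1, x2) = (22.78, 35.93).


y = 7*x1 / x2 + 8
dy/dx1 = 7/x2
Evaluate at x2 = 35.93: c1 = 7 / 35.93
c1 = 0.1948

0.1948


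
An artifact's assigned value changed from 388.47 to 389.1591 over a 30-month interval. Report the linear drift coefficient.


rate = (v2 - v1) / months
= (389.1591 - 388.47) / 30
= 0.6891 / 30
= 0.0230

0.0230


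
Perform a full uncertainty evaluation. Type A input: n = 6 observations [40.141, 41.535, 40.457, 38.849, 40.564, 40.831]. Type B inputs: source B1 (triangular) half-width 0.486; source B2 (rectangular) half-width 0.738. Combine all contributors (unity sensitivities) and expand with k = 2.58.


mean = (40.141 + 41.535 + 40.457 + 38.849 + 40.564 + 40.831) / 6 = 40.39616667
s = sqrt(sum((x - mean)^2)/(n-1)) = 0.89182115
u_A = s / sqrt(n) = 0.89182115 / sqrt(6) = 0.36408446
u_B1 = 0.486 / sqrt(6) = 0.19840867
u_B2 = 0.738 / sqrt(3) = 0.4260845
uc = sqrt(0.36408446^2 + 0.19840867^2 + 0.4260845^2) = 0.59453469
U = k * uc = 2.58 * 0.59453469
U = 1.5339

1.5339


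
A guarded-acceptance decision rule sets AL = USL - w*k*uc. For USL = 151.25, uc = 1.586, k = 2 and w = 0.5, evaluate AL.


U = k * uc = 2 * 1.586 = 3.172
guard band g = w * U = 0.5 * 3.172 = 1.586
AL = USL - g = 151.25 - 1.586
AL = 149.6640

149.6640


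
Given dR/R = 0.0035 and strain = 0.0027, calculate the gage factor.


GF = (dR/R) / epsilon
= 0.0035 / 0.0027
= 1.2963

1.2963


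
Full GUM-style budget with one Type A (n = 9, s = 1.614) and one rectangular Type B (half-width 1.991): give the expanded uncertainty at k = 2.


u_A = s / sqrt(n) = 1.614 / sqrt(9) = 0.538
u_B = half_width / sqrt(3) = 1.991 / sqrt(3) = 1.1495044
uc = sqrt(u_A^2 + u_B^2) = sqrt(0.538^2 + 1.1495044^2) = 1.2691747
U = k * uc = 2 * 1.2691747
U = 2.5383

2.5383


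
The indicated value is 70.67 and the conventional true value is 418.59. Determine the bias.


Systematic error = measured - true
= 70.67 - 418.59
= -347.9200

-347.9200


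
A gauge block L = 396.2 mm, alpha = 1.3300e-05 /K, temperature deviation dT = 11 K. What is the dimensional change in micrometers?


dL = L * alpha * dT
= 396.2 * 1.3300e-05 * 11
= 0.0579641 mm
dL_um = 0.0579641 * 1000 = 57.9641 um

57.9641


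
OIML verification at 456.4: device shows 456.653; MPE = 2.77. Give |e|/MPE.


e = indication - reference = 456.653 - 456.4 = 0.2530
|e| = 0.2530
ratio = |e| / MPE = 0.2530 / 2.77
ratio = 0.0913

0.0913


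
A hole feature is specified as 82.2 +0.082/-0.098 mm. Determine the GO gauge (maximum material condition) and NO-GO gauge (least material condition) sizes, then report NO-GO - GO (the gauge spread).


GO = nominal - lower_tol (smallest hole = maximum material condition)
GO = 82.2 - 0.098 = 82.102
NO-GO = nominal + upper_tol (largest hole = least material condition)
NO-GO = 82.2 + 0.082 = 82.282
spread = NO-GO - GO = 82.282 - 82.102 = 0.1800

0.1800


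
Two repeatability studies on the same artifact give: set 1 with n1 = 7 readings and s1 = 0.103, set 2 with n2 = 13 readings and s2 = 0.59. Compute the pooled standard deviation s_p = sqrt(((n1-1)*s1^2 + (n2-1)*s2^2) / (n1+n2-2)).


s_p = sqrt(((n1-1)*s1^2 + (n2-1)*s2^2) / (n1+n2-2))
numerator = (7-1)*0.103^2 + (13-1)*0.59^2 = 0.063654 + 4.1772 = 4.240854
denominator = 7 + 13 - 2 = 18
s_p^2 = 4.240854 / 18 = 0.235603
s_p = sqrt(0.235603) = 0.4854

0.4854


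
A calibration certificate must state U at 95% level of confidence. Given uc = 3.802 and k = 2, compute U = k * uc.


U = k * uc
U = 2 * 3.802
U = 7.6040

7.6040


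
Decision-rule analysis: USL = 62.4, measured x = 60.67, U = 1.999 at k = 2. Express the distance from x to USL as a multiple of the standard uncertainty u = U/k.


u = U / k = 1.999 / 2 = 0.9995
margin = |USL - x| = |62.4 - 60.67| = 1.73
z = margin / u = 1.73 / 0.9995
z = 1.7309

1.7309


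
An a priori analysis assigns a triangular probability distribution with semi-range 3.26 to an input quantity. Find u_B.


u_B = half_width / sqrt(6)
u_B = 3.26 / 2.4494897
u_B = 1.3309

1.3309


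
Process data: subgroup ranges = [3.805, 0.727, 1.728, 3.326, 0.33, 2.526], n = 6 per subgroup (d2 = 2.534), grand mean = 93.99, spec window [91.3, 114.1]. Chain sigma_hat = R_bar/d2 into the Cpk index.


R_bar = (3.805 + 0.727 + 1.728 + 3.326 + 0.33 + 2.526) / 6 = 2.0736667
sigma = R_bar / d2 = 2.0736667 / 2.534 = 0.81833729
Cp = (USL - LSL)/(6*sigma) = (114.1 - 91.3)/(6*0.81833729) = 4.6436
Cpu = (114.1 - 93.99)/(3*0.81833729) = 8.1914
Cpl = (93.99 - 91.3)/(3*0.81833729) = 1.0957
Cpk = min(Cpu, Cpl) = 1.0957

1.0957


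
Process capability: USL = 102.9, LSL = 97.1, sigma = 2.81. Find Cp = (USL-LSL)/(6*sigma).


Cp = (USL - LSL) / (6 * sigma)
= (102.9 - 97.1) / (6 * 2.81)
= 5.8000 / 16.8600
= 0.3440

0.3440


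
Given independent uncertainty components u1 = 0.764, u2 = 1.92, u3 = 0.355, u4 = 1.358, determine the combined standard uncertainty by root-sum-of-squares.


uc = sqrt(0.764^2 + 1.92^2 + 0.355^2 + 1.358^2)
uc = sqrt(6.240285)
uc = 2.4981

2.4981


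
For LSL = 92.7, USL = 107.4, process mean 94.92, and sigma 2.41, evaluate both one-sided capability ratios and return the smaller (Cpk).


Cpu = (USL - mean) / (3*sigma) = (107.4 - 94.92) / (3*2.41) = 1.7261
Cpl = (mean - LSL) / (3*sigma) = (94.92 - 92.7) / (3*2.41) = 0.3071
Cpk = min(Cpu, Cpl) = 0.3071

0.3071


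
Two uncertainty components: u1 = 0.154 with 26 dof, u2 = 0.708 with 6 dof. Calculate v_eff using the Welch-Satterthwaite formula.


uc = sqrt(u1^2 + u2^2) = sqrt(0.154^2 + 0.708^2) = 0.72455504
v_eff = uc^4 / (u1^4/v1 + u2^4/v2)
= 0.72455504^4 / (0.154^4/26 + 0.708^4/6)
= 0.27560401 / 0.041899232
v_eff = 6.5778

6.5778


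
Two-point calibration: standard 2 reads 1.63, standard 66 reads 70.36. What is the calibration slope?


slope = (y2 - y1) / (x2 - x1)
= (70.36 - 1.63) / (66 - 2)
= 68.7300 / 64
= 1.0739

1.0739


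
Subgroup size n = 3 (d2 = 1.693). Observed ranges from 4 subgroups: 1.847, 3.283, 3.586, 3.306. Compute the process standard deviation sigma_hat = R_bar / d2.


R_bar = (1.847 + 3.283 + 3.586 + 3.306) / 4
R_bar = 12.022 / 4 = 3.0055
sigma_hat = R_bar / d2 = 3.0055 / 1.693 = 1.7753

1.7753


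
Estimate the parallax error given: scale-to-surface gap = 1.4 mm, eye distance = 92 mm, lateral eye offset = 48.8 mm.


error = h * offset / d
= 1.4 * 48.8 / 92
= 0.7426

0.7426


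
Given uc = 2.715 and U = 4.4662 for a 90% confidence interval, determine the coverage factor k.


k = U / uc
k = 4.4662 / 2.715
k = 1.645

1.645


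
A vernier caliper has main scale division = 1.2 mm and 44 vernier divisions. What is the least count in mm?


LC = MSD / n_div
= 1.2 / 44
= 0.0273

0.0273


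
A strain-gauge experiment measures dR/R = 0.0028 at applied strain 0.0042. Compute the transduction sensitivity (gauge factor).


GF = (dR/R) / epsilon
= 0.0028 / 0.0042
= 0.6667

0.6667


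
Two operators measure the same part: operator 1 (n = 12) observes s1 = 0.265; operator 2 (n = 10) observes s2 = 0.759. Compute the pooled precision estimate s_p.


s_p = sqrt(((n1-1)*s1^2 + (n2-1)*s2^2) / (n1+n2-2))
numerator = (12-1)*0.265^2 + (10-1)*0.759^2 = 0.772475 + 5.184729 = 5.957204
denominator = 12 + 10 - 2 = 20
s_p^2 = 5.957204 / 20 = 0.2978602
s_p = sqrt(0.2978602) = 0.5458

0.5458


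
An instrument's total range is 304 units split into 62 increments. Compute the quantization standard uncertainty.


resolution = range / divisions
resolution = 304 / 62 = 4.9032258
u_res = resolution / (2*sqrt(3))
u_res = 4.9032258 / 3.4641016
u_res = 1.4154

1.4154


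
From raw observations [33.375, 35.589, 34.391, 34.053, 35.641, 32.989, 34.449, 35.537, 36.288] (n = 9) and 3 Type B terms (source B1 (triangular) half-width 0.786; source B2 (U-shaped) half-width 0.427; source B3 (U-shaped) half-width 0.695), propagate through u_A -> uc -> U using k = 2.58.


mean = (33.375 + 35.589 + 34.391 + 34.053 + 35.641 + 32.989 + 34.449 + 35.537 + 36.288) / 9 = 34.70133333
s = sqrt(sum((x - mean)^2)/(n-1)) = 1.1268505
u_A = s / sqrt(n) = 1.1268505 / sqrt(9) = 0.37561683
u_B1 = 0.786 / sqrt(6) = 0.32088316
u_B2 = 0.427 / sqrt(2) = 0.3019346
u_B3 = 0.695 / sqrt(2) = 0.49143921
uc = sqrt(0.37561683^2 + 0.32088316^2 + 0.3019346^2 + 0.49143921^2) = 0.75942808
U = k * uc = 2.58 * 0.75942808
U = 1.9593

1.9593


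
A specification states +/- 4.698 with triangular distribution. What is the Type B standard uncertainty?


u_B = half_width / sqrt(6)
u_B = 4.698 / 2.4494897
u_B = 1.9180

1.9180


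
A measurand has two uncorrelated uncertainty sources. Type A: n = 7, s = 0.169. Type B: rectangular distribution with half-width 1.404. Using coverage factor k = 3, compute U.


u_A = s / sqrt(n) = 0.169 / sqrt(7) = 0.063875996
u_B = half_width / sqrt(3) = 1.404 / sqrt(3) = 0.81059978
uc = sqrt(u_A^2 + u_B^2) = sqrt(0.063875996^2 + 0.81059978^2) = 0.81311263
U = k * uc = 3 * 0.81311263
U = 2.4393

2.4393


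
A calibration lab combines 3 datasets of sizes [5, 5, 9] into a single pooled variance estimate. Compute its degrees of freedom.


nu = sum_i (n_i - 1)
nu = ((5 - 1) + (5 - 1) + (9 - 1))
nu = 4 + 4 + 8
nu = 16

16


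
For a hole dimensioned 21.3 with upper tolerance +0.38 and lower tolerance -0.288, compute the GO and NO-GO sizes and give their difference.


GO = nominal - lower_tol (smallest hole = maximum material condition)
GO = 21.3 - 0.288 = 21.012
NO-GO = nominal + upper_tol (largest hole = least material condition)
NO-GO = 21.3 + 0.38 = 21.68
spread = NO-GO - GO = 21.68 - 21.012 = 0.6680

0.6680


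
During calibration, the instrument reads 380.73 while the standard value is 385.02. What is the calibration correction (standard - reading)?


Correction = standard - reading
= 385.02 - 380.73
= 4.2900

4.2900


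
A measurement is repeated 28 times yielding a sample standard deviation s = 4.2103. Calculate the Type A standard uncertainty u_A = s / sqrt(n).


u_A = s / sqrt(n)
u_A = 4.2103 / sqrt(28)
u_A = 4.2103 / 5.2915026
u_A = 0.7957

0.7957


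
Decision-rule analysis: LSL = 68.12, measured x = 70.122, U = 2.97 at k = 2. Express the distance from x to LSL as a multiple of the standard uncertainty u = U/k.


u = U / k = 2.97 / 2 = 1.485
margin = |LSL - x| = |68.12 - 70.122| = 2.002
z = margin / u = 2.002 / 1.485
z = 1.3481

1.3481


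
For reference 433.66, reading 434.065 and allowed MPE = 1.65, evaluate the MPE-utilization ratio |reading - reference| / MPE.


e = indication - reference = 434.065 - 433.66 = 0.4050
|e| = 0.4050
ratio = |e| / MPE = 0.4050 / 1.65
ratio = 0.2455

0.2455


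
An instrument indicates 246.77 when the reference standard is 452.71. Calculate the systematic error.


Systematic error = measured - true
= 246.77 - 452.71
= -205.9400

-205.9400


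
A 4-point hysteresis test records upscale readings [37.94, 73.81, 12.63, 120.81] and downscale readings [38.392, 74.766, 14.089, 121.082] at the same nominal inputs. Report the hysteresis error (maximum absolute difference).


|37.94 - 38.392| = 0.4520
|73.81 - 74.766| = 0.9560
|12.63 - 14.089| = 1.4590
|120.81 - 121.082| = 0.2720
hysteresis = max(diffs) = 1.4590

1.4590


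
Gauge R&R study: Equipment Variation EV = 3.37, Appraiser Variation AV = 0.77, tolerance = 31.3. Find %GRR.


GRR = sqrt(EV^2 + AV^2) = sqrt(3.37^2 + 0.77^2) = 3.4568483
%GRR = GRR / tol * 100 = 3.4568483 / 31.3 * 100
%GRR = 11.0442

11.0442


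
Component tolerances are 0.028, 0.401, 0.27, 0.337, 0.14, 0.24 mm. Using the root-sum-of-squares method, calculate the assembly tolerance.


RSS = sqrt(0.028^2 + 0.401^2 + 0.27^2 + 0.337^2 + 0.14^2 + 0.24^2)
= sqrt(0.425254)
= 0.6521

0.6521


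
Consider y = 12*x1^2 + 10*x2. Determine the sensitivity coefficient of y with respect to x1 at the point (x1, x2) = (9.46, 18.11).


y = 12*x1^2 + 10*x2
dy/dx1 = 2*12*x1
Evaluate at x1 = 9.46: c1 = 24 * 9.46
c1 = 227.0400

227.0400


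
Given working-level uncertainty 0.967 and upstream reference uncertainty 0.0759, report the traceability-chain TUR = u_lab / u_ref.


TUR = u_lab / u_ref
= 0.967 / 0.0759
= 12.7404

12.7404


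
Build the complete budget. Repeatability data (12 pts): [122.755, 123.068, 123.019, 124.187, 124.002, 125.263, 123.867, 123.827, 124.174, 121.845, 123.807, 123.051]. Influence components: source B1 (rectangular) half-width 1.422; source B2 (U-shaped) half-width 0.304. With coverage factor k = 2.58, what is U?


mean = (122.755 + 123.068 + 123.019 + 124.187 + 124.002 + 125.263 + 123.867 + 123.827 + 124.174 + 121.845 + 123.807 + 123.051) / 12 = 123.5720833
s = sqrt(sum((x - mean)^2)/(n-1)) = 0.87768129
u_A = s / sqrt(n) = 0.87768129 / sqrt(12) = 0.25336476
u_B1 = 1.422 / sqrt(3) = 0.82099208
u_B2 = 0.304 / sqrt(2) = 0.21496046
uc = sqrt(0.25336476^2 + 0.82099208^2 + 0.21496046^2) = 0.88568036
U = k * uc = 2.58 * 0.88568036
U = 2.2851

2.2851


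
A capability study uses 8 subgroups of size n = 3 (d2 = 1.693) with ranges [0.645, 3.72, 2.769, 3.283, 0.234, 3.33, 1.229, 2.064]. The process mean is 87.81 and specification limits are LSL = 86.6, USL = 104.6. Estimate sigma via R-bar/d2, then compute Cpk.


R_bar = (0.645 + 3.72 + 2.769 + 3.283 + 0.234 + 3.33 + 1.229 + 2.064) / 8 = 2.15925
sigma = R_bar / d2 = 2.15925 / 1.693 = 1.2753987
Cp = (USL - LSL)/(6*sigma) = (104.6 - 86.6)/(6*1.2753987) = 2.3522
Cpu = (104.6 - 87.81)/(3*1.2753987) = 4.3882
Cpl = (87.81 - 86.6)/(3*1.2753987) = 0.3162
Cpk = min(Cpu, Cpl) = 0.3162

0.3162


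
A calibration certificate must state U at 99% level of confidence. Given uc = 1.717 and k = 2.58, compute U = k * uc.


U = k * uc
U = 2.58 * 1.717
U = 4.4299

4.4299


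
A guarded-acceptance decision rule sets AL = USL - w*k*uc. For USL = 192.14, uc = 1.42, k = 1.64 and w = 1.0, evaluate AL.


U = k * uc = 1.64 * 1.42 = 2.3288
guard band g = w * U = 1.0 * 2.3288 = 2.3288
AL = USL - g = 192.14 - 2.3288
AL = 189.8112

189.8112


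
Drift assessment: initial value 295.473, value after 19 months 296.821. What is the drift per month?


rate = (v2 - v1) / months
= (296.821 - 295.473) / 19
= 1.3480 / 19
= 0.0709

0.0709


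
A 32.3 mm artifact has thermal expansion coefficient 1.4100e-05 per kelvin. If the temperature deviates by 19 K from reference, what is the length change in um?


dL = L * alpha * dT
= 32.3 * 1.4100e-05 * 19
= 0.0086532 mm
dL_um = 0.0086532 * 1000 = 8.6532 um

8.6532


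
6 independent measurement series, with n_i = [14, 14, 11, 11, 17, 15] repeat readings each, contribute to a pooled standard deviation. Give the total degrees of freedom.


nu = sum_i (n_i - 1)
nu = ((14 - 1) + (14 - 1) + (11 - 1) + (11 - 1) + (17 - 1) + (15 - 1))
nu = 13 + 13 + 10 + 10 + 16 + 14
nu = 76

76


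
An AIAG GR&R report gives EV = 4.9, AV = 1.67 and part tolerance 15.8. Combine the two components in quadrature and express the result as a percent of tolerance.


GRR = sqrt(EV^2 + AV^2) = sqrt(4.9^2 + 1.67^2) = 5.1767654
%GRR = GRR / tol * 100 = 5.1767654 / 15.8 * 100
%GRR = 32.7643

32.7643


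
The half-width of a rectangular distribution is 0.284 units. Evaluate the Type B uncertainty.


u_B = half_width / sqrt(3)
u_B = 0.284 / 1.7320508
u_B = 0.1640

0.1640


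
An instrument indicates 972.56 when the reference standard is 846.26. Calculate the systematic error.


Systematic error = measured - true
= 972.56 - 846.26
= 126.3000

126.3000


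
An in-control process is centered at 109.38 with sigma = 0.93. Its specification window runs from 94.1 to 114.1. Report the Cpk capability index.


Cpu = (USL - mean) / (3*sigma) = (114.1 - 109.38) / (3*0.93) = 1.6918
Cpl = (mean - LSL) / (3*sigma) = (109.38 - 94.1) / (3*0.93) = 5.4767
Cpk = min(Cpu, Cpl) = 1.6918

1.6918


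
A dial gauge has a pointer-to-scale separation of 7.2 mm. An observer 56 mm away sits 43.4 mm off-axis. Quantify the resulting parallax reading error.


error = h * offset / d
= 7.2 * 43.4 / 56
= 5.5800

5.5800


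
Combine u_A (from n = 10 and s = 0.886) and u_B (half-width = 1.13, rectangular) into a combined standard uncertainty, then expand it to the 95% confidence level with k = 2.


u_A = s / sqrt(n) = 0.886 / sqrt(10) = 0.2801778
u_B = half_width / sqrt(3) = 1.13 / sqrt(3) = 0.6524058
uc = sqrt(u_A^2 + u_B^2) = sqrt(0.2801778^2 + 0.6524058^2) = 0.71002319
U = k * uc = 2 * 0.71002319
U = 1.4200

1.4200


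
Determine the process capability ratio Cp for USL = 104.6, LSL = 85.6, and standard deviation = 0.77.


Cp = (USL - LSL) / (6 * sigma)
= (104.6 - 85.6) / (6 * 0.77)
= 19.0000 / 4.6200
= 4.1126

4.1126


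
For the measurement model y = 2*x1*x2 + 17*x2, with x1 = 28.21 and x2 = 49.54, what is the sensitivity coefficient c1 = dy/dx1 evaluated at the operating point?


y = 2*x1*x2 + 17*x2
dy/dx1 = 2*x2
Evaluate at x2 = 49.54: c1 = 2 * 49.54
c1 = 99.0800

99.0800


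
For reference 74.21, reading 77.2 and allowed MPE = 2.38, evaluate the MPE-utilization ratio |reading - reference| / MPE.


e = indication - reference = 77.2 - 74.21 = 2.9900
|e| = 2.9900
ratio = |e| / MPE = 2.9900 / 2.38
ratio = 1.2563

1.2563


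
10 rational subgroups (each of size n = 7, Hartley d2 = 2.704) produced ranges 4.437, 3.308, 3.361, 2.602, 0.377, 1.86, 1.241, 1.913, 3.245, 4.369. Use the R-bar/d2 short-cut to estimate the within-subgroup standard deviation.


R_bar = (4.437 + 3.308 + 3.361 + 2.602 + 0.377 + 1.86 + 1.241 + 1.913 + 3.245 + 4.369) / 10
R_bar = 26.713 / 10 = 2.6713
sigma_hat = R_bar / d2 = 2.6713 / 2.704 = 0.9879

0.9879


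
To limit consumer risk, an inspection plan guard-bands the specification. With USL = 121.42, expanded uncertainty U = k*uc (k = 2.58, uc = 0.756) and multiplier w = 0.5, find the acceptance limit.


U = k * uc = 2.58 * 0.756 = 1.95048
guard band g = w * U = 0.5 * 1.95048 = 0.97524
AL = USL - g = 121.42 - 0.97524
AL = 120.4448

120.4448


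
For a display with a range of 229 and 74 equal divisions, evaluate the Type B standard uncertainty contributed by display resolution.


resolution = range / divisions
resolution = 229 / 74 = 3.0945946
u_res = resolution / (2*sqrt(3))
u_res = 3.0945946 / 3.4641016
u_res = 0.8933

0.8933


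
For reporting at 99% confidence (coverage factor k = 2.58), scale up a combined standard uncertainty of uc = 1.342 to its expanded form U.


U = k * uc
U = 2.58 * 1.342
U = 3.4624

3.4624


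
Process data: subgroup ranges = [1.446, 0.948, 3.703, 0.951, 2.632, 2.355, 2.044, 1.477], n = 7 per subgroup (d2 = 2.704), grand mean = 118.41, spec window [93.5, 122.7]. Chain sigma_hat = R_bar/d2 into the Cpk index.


R_bar = (1.446 + 0.948 + 3.703 + 0.951 + 2.632 + 2.355 + 2.044 + 1.477) / 8 = 1.9445
sigma = R_bar / d2 = 1.9445 / 2.704 = 0.71911982
Cp = (USL - LSL)/(6*sigma) = (122.7 - 93.5)/(6*0.71911982) = 6.7675
Cpu = (122.7 - 118.41)/(3*0.71911982) = 1.9885
Cpl = (118.41 - 93.5)/(3*0.71911982) = 11.5465
Cpk = min(Cpu, Cpl) = 1.9885

1.9885


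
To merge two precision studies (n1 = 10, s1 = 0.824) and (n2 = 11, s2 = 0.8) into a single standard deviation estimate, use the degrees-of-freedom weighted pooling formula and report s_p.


s_p = sqrt(((n1-1)*s1^2 + (n2-1)*s2^2) / (n1+n2-2))
numerator = (10-1)*0.824^2 + (11-1)*0.8^2 = 6.110784 + 6.4 = 12.510784
denominator = 10 + 11 - 2 = 19
s_p^2 = 12.510784 / 19 = 0.65846232
s_p = sqrt(0.65846232) = 0.8115

0.8115


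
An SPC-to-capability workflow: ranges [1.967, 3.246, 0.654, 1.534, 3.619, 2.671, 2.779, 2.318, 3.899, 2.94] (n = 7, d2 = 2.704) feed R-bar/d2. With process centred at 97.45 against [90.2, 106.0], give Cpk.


R_bar = (1.967 + 3.246 + 0.654 + 1.534 + 3.619 + 2.671 + 2.779 + 2.318 + 3.899 + 2.94) / 10 = 2.5627
sigma = R_bar / d2 = 2.5627 / 2.704 = 0.94774408
Cp = (USL - LSL)/(6*sigma) = (106.0 - 90.2)/(6*0.94774408) = 2.7785
Cpu = (106.0 - 97.45)/(3*0.94774408) = 3.0071
Cpl = (97.45 - 90.2)/(3*0.94774408) = 2.5499
Cpk = min(Cpu, Cpl) = 2.5499

2.5499


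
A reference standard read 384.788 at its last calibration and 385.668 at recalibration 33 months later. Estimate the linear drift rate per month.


rate = (v2 - v1) / months
= (385.668 - 384.788) / 33
= 0.8800 / 33
= 0.0267

0.0267


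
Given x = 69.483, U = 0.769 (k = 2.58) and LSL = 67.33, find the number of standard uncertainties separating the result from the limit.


u = U / k = 0.769 / 2.58 = 0.29806202
margin = |LSL - x| = |67.33 - 69.483| = 2.153
z = margin / u = 2.153 / 0.29806202
z = 7.2233

7.2233


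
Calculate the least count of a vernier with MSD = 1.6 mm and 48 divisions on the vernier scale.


LC = MSD / n_div
= 1.6 / 48
= 0.0333

0.0333


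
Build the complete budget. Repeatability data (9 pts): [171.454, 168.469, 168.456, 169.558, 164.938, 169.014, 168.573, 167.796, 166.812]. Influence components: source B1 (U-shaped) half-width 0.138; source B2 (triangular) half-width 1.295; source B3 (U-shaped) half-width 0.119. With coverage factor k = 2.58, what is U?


mean = (171.454 + 168.469 + 168.456 + 169.558 + 164.938 + 169.014 + 168.573 + 167.796 + 166.812) / 9 = 168.3411111
s = sqrt(sum((x - mean)^2)/(n-1)) = 1.8001213
u_A = s / sqrt(n) = 1.8001213 / sqrt(9) = 0.60004043
u_B1 = 0.138 / sqrt(2) = 0.097580736
u_B2 = 1.295 / sqrt(6) = 0.52868154
u_B3 = 0.119 / sqrt(2) = 0.084145707
uc = sqrt(0.60004043^2 + 0.097580736^2 + 0.52868154^2 + 0.084145707^2) = 0.81003407
U = k * uc = 2.58 * 0.81003407
U = 2.0899

2.0899


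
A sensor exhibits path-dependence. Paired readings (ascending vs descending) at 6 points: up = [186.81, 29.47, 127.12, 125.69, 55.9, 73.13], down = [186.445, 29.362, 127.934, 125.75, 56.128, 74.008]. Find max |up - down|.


|186.81 - 186.445| = 0.3650
|29.47 - 29.362| = 0.1080
|127.12 - 127.934| = 0.8140
|125.69 - 125.75| = 0.0600
|55.9 - 56.128| = 0.2280
|73.13 - 74.008| = 0.8780
hysteresis = max(diffs) = 0.8780

0.8780


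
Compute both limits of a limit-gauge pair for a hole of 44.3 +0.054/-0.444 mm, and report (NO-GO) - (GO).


GO = nominal - lower_tol (smallest hole = maximum material condition)
GO = 44.3 - 0.444 = 43.856
NO-GO = nominal + upper_tol (largest hole = least material condition)
NO-GO = 44.3 + 0.054 = 44.354
spread = NO-GO - GO = 44.354 - 43.856 = 0.4980

0.4980


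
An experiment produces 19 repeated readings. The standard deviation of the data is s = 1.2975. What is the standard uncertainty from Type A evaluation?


u_A = s / sqrt(n)
u_A = 1.2975 / sqrt(19)
u_A = 1.2975 / 4.3588989
u_A = 0.2977

0.2977


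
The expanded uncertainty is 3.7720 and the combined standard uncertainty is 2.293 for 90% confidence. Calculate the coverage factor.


k = U / uc
k = 3.7720 / 2.293
k = 1.645

1.645


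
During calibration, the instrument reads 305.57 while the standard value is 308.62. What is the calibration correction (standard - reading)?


Correction = standard - reading
= 308.62 - 305.57
= 3.0500

3.0500


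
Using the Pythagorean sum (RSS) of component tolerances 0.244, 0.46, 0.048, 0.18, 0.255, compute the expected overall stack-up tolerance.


RSS = sqrt(0.244^2 + 0.46^2 + 0.048^2 + 0.18^2 + 0.255^2)
= sqrt(0.370865)
= 0.6090

0.6090


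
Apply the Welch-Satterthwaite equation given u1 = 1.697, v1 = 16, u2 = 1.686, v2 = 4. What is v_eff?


uc = sqrt(u1^2 + u2^2) = sqrt(1.697^2 + 1.686^2) = 2.3921549
v_eff = uc^4 / (u1^4/v1 + u2^4/v2)
= 2.3921549^4 / (1.697^4/16 + 1.686^4/4)
= 32.74592 / 2.5384192
v_eff = 12.9001

12.9001


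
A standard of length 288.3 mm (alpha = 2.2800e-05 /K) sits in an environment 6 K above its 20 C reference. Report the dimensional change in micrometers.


dL = L * alpha * dT
= 288.3 * 2.2800e-05 * 6
= 0.0394394 mm
dL_um = 0.0394394 * 1000 = 39.4394 um

39.4394


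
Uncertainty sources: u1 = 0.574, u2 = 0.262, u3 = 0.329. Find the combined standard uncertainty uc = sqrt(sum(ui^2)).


uc = sqrt(0.574^2 + 0.262^2 + 0.329^2)
uc = sqrt(0.506361)
uc = 0.7116

0.7116


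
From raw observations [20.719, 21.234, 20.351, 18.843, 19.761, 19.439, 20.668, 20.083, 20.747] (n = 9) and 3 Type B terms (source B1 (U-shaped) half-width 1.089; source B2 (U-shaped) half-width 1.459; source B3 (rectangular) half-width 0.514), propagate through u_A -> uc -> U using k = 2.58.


mean = (20.719 + 21.234 + 20.351 + 18.843 + 19.761 + 19.439 + 20.668 + 20.083 + 20.747) / 9 = 20.205
s = sqrt(sum((x - mean)^2)/(n-1)) = 0.75052532
u_A = s / sqrt(n) = 0.75052532 / sqrt(9) = 0.25017511
u_B1 = 1.089 / sqrt(2) = 0.77003928
u_B2 = 1.459 / sqrt(2) = 1.0316688
u_B3 = 0.514 / sqrt(3) = 0.29675804
uc = sqrt(0.25017511^2 + 0.77003928^2 + 1.0316688^2 + 0.29675804^2) = 1.3446018
U = k * uc = 2.58 * 1.3446018
U = 3.4691

3.4691


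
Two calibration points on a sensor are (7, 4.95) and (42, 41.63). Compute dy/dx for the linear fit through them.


slope = (y2 - y1) / (x2 - x1)
= (41.63 - 4.95) / (42 - 7)
= 36.6800 / 35
= 1.0480

1.0480


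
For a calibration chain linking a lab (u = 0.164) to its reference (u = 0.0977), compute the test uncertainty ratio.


TUR = u_lab / u_ref
= 0.164 / 0.0977
= 1.6786

1.6786


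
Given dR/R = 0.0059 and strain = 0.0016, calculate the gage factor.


GF = (dR/R) / epsilon
= 0.0059 / 0.0016
= 3.6875

3.6875


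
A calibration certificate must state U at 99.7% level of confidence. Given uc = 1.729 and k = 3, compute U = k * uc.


U = k * uc
U = 3 * 1.729
U = 5.1870

5.1870


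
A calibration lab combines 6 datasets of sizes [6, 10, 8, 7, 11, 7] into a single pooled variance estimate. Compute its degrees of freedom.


nu = sum_i (n_i - 1)
nu = ((6 - 1) + (10 - 1) + (8 - 1) + (7 - 1) + (11 - 1) + (7 - 1))
nu = 5 + 9 + 7 + 6 + 10 + 6
nu = 43

43


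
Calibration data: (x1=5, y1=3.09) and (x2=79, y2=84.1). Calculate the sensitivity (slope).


slope = (y2 - y1) / (x2 - x1)
= (84.1 - 3.09) / (79 - 5)
= 81.0100 / 74
= 1.0947

1.0947


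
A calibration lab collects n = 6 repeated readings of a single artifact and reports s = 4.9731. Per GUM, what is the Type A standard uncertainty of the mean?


u_A = s / sqrt(n)
u_A = 4.9731 / sqrt(6)
u_A = 4.9731 / 2.4494897
u_A = 2.0303

2.0303


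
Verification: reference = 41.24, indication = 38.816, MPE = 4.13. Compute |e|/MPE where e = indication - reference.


e = indication - reference = 38.816 - 41.24 = -2.4240
|e| = 2.4240
ratio = |e| / MPE = 2.4240 / 4.13
ratio = 0.5869

0.5869


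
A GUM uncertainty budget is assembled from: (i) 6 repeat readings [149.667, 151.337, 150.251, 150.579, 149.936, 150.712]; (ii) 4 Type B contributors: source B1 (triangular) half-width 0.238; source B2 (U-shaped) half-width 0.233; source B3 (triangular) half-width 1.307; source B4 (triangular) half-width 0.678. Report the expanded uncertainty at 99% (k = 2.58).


mean = (149.667 + 151.337 + 150.251 + 150.579 + 149.936 + 150.712) / 6 = 150.4136667
s = sqrt(sum((x - mean)^2)/(n-1)) = 0.59682817
u_A = s / sqrt(n) = 0.59682817 / sqrt(6) = 0.24365408
u_B1 = 0.238 / sqrt(6) = 0.097163093
u_B2 = 0.233 / sqrt(2) = 0.16475588
u_B3 = 1.307 / sqrt(6) = 0.53358052
u_B4 = 0.678 / sqrt(6) = 0.27679234
uc = sqrt(0.24365408^2 + 0.097163093^2 + 0.16475588^2 + 0.53358052^2 + 0.27679234^2) = 0.67622086
U = k * uc = 2.58 * 0.67622086
U = 1.7446

1.7446


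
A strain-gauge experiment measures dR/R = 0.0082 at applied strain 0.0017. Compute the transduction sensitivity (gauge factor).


GF = (dR/R) / epsilon
= 0.0082 / 0.0017
= 4.8235

4.8235


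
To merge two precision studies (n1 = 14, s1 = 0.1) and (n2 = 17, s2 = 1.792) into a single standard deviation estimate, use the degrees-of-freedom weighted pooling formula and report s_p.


s_p = sqrt(((n1-1)*s1^2 + (n2-1)*s2^2) / (n1+n2-2))
numerator = (14-1)*0.1^2 + (17-1)*1.792^2 = 0.13 + 51.380224 = 51.510224
denominator = 14 + 17 - 2 = 29
s_p^2 = 51.510224 / 29 = 1.7762146
s_p = sqrt(1.7762146) = 1.3327

1.3327


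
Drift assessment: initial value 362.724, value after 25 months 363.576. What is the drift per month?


rate = (v2 - v1) / months
= (363.576 - 362.724) / 25
= 0.8520 / 25
= 0.0341

0.0341


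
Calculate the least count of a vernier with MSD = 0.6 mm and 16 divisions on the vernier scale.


LC = MSD / n_div
= 0.6 / 16
= 0.0375

0.0375


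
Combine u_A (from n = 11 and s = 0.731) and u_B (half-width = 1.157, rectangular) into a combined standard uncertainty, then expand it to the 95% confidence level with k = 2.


u_A = s / sqrt(n) = 0.731 / sqrt(11) = 0.22040479
u_B = half_width / sqrt(3) = 1.157 / sqrt(3) = 0.66799426
uc = sqrt(u_A^2 + u_B^2) = sqrt(0.22040479^2 + 0.66799426^2) = 0.70341638
U = k * uc = 2 * 0.70341638
U = 1.4068

1.4068
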